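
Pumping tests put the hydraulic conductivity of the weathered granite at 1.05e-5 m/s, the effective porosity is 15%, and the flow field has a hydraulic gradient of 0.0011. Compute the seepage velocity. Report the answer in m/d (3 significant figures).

0.00665 m/d

K = 1.05e-5 m/s × 86400 s/d = 0.9072 m/d
Darcy flux q = K·i = 0.9072 × 0.0011 = 9.979e-4 m/d
v_s = q/n_e = 9.979e-4/0.15 = 0.006653 m/d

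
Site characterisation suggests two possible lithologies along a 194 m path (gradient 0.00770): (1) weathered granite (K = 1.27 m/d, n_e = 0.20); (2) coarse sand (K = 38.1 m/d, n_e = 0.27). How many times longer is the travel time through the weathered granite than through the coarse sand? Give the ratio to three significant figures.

Unit 1 (weathered granite): v = 1.27×0.0077/0.20 = 0.04890 m/d, t = 194/0.04890 = 3968 d
Unit 2 (coarse sand): v = 38.1×0.0077/0.27 = 1.087 m/d, t = 194/1.087 = 178.5 d
t(weathered granite) / t(coarse sand) = 3968/178.5 = 22.2

22.2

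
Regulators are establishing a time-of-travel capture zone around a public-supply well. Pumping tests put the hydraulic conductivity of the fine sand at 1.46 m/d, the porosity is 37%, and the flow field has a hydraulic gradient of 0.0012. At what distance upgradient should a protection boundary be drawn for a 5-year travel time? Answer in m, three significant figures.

8.64 m

Darcy flux q = K·i = 1.46 × 0.0012 = 0.001752 m/d
Seepage velocity v = q / n = 0.001752 / 0.37 = 0.004735 m/d
T = 5 yr × 365 = 1825 d
L = v × T = 0.004735 × 1825 = 8.642 m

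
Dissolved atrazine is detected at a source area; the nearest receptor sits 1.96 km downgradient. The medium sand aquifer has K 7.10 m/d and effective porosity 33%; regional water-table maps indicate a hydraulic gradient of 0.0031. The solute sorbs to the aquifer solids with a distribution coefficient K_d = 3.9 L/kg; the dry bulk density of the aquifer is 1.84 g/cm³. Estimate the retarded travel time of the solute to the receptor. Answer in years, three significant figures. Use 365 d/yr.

Specific discharge q = 7.10 × 0.0031 = 0.02201 m/d
Seepage velocity v = q / n = 0.02201 / 0.33 = 0.06670 m/d
Retardation R = 1 + ρ_b·K_d/n = 1 + 1.84×3.9/0.33 = 22.75
Contaminant velocity v_c = v/R = 0.06670/22.75 = 0.002932 m/d
L = 1.96 km = 1960 m
t = L/v_c = 1960/0.002932 = 668400 d
   = 668400/365 = 1830 yr

1830 years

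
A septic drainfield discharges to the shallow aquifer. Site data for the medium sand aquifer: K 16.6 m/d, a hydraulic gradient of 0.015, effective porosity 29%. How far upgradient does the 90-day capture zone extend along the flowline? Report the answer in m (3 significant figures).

77.3 m

Specific discharge q = 16.6 × 0.015 = 0.2490 m/d
Seepage velocity v = q / n = 0.2490 / 0.29 = 0.8586 m/d
L = v × T = 0.8586 × 90 = 77.28 m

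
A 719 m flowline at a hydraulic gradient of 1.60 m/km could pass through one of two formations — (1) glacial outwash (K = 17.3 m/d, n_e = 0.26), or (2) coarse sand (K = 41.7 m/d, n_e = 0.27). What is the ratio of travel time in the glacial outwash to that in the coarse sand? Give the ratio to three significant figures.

Unit 1 (glacial outwash): v = 17.3×0.0016/0.26 = 0.1065 m/d, t = 719/0.1065 = 6754 d
Unit 2 (coarse sand): v = 41.7×0.0016/0.27 = 0.2471 m/d, t = 719/0.2471 = 2910 d
t(glacial outwash) / t(coarse sand) = 6754/2910 = 2.32

2.32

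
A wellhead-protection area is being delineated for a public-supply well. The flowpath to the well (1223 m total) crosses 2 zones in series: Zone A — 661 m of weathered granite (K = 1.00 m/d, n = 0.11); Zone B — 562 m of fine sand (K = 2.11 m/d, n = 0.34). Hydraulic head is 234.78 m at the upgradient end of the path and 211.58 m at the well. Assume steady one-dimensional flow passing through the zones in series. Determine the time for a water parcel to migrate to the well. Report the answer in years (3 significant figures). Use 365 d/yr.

Total head drop ΔH = 234.78 − 211.58 = 23.20 m
Continuity: the same q passes through each zone, so ΔH = q·Σ(L_j/K_j) — the zones act as resistances in series.
Σ(L/K) = 661/1.00 + 562/2.11 = 661.0 + 266.4 = 927.4 d
q = ΔH / Σ(L/K) = 23.20 / 927.4 = 0.02502 m/d (same in every zone)
Zone A: v = q/n = 0.02502/0.11 = 0.2274 m/d → t_A = 661/0.2274 = 2906 d
Zone B: v = q/n = 0.02502/0.34 = 0.07358 m/d → t_B = 562/0.07358 = 7638 d
Total t = 2906 + 7638 = 10540 d
   = 10540 / 365 = 28.9 yr

28.9 years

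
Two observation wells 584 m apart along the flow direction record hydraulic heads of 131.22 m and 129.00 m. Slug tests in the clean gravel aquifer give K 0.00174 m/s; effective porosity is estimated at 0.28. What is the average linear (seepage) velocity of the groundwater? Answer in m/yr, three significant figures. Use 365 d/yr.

745 m/yr

Hydraulic gradient i = (131.22 − 129.00) / 584 = 2.22 / 584 = 0.003801
K = 0.00174 m/s × 86400 s/d = 150.3 m/d
Specific discharge q = 150.3 × 0.003801 = 0.5715 m/d
v = Ki/n = 150.3·0.003801/0.28 = 2.041 m/d
   = 2.041 × 365 = 745 m/yr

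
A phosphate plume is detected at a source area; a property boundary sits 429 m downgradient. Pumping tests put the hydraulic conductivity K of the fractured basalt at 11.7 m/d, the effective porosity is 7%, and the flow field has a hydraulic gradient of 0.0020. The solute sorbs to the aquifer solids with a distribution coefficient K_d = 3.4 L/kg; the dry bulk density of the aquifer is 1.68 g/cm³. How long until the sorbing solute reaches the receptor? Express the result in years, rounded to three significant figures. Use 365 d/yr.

q = Ki = 11.7 × 0.0020 = 0.02340 m/d
Seepage velocity v = q / n = 0.02340 / 0.07 = 0.3343 m/d
Retardation R = 1 + ρ_b·K_d/n = 1 + 1.68×3.4/0.07 = 82.60
Contaminant velocity v_c = v/R = 0.3343/82.60 = 0.004047 m/d
t = L/v_c = 429/0.004047 = 106000 d
   = 106000/365 = 290 yr

290 years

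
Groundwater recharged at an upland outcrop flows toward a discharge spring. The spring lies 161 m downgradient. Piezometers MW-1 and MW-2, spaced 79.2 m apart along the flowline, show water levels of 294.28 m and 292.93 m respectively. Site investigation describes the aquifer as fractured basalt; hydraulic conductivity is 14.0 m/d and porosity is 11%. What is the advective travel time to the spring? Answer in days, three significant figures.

74.2 days

Hydraulic gradient i = (294.28 − 292.93) / 79.2 = 1.35 / 79.2 = 0.01705
Specific discharge q = 14.0 × 0.01705 = 0.2386 m/d
v = Ki/n = 14.0·0.01705/0.11 = 2.169 m/d
t = L / v = 161 / 2.169 = 74.21 d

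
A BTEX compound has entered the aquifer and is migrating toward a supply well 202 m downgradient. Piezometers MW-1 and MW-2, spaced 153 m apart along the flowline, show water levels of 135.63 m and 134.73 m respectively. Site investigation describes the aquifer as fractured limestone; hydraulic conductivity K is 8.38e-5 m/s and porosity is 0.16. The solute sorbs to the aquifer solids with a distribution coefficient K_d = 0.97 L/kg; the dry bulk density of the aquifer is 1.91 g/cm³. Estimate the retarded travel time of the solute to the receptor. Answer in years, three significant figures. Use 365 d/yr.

Hydraulic gradient i = (135.63 − 134.73) / 153 = 0.90 / 153 = 0.005882
K = 8.38e-5 m/s × 86400 s/d = 7.240 m/d
q = Ki = 7.240 × 0.005882 = 0.04259 m/d
v = Ki/n = 7.240·0.005882/0.16 = 0.2662 m/d
Retardation R = 1 + ρ_b·K_d/n = 1 + 1.91×0.97/0.16 = 12.58
Contaminant velocity v_c = v/R = 0.2662/12.58 = 0.02116 m/d
t = L/v_c = 202/0.02116 = 9546 d
   = 9546/365 = 26.2 yr

26.2 years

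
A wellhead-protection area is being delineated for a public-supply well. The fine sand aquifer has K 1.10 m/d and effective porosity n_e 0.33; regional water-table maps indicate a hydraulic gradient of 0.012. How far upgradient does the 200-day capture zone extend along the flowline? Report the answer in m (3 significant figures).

q = Ki = 1.10 × 0.012 = 0.01320 m/d
v = Ki/n = 1.10·0.012/0.33 = 0.04000 m/d
L = v × T = 0.04000 × 200 = 8.000 m

8.00 m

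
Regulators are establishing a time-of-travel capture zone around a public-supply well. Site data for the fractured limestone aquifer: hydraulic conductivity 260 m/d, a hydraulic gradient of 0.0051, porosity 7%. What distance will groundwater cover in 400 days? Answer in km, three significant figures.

q = Ki = 260 × 0.0051 = 1.326 m/d
v_s = q/n_e = 1.326/0.07 = 18.94 m/d
L = v × T = 18.94 × 400 = 7577 m
   = 7.58 km

7.58 km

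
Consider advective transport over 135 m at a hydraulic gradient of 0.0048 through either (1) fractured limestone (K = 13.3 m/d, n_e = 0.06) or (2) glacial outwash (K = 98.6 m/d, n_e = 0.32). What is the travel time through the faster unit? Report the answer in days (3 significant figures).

91.3 days

Unit 1 (fractured limestone): v = 13.3×0.0048/0.06 = 1.064 m/d, t = 135/1.064 = 126.9 d
Unit 2 (glacial outwash): v = 98.6×0.0048/0.32 = 1.479 m/d, t = 135/1.479 = 91.28 d
Faster unit: t = 91.3 d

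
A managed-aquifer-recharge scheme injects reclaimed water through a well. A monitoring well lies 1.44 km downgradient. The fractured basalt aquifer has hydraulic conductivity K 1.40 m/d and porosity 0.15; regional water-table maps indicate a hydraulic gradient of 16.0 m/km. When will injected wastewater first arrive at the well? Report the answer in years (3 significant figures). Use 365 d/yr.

26.4 years

Specific discharge q = 1.40 × 0.016 = 0.02240 m/d
Seepage velocity v = q / n = 0.02240 / 0.15 = 0.1493 m/d
L = 1.44 km = 1440 m
t = L / v = 1440 / 0.1493 = 9643 d
   = 9643 / 365 = 26.4 yr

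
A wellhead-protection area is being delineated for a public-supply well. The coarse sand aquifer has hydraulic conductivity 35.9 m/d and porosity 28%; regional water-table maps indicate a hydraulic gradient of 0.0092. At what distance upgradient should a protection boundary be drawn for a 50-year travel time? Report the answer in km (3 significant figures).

21.5 km

Darcy flux q = K·i = 35.9 × 0.0092 = 0.3303 m/d
v_s = q/n_e = 0.3303/0.28 = 1.180 m/d
T = 50 yr × 365 = 18250 d
L = v × T = 1.180 × 18250 = 21530 m
   = 21.5 km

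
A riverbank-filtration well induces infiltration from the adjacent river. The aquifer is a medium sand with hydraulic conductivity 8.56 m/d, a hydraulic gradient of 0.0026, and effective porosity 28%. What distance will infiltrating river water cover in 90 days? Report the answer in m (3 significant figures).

7.15 m

q = Ki = 8.56 × 0.0026 = 0.02226 m/d
v = Ki/n = 8.56·0.0026/0.28 = 0.07949 m/d
L = v × T = 0.07949 × 90 = 7.154 m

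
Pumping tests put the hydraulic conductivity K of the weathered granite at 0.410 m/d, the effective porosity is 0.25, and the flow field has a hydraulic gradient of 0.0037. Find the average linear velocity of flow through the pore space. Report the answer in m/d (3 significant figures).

Darcy flux q = K·i = 0.410 × 0.0037 = 0.001517 m/d
v = Ki/n = 0.410·0.0037/0.25 = 0.006068 m/d

0.00607 m/d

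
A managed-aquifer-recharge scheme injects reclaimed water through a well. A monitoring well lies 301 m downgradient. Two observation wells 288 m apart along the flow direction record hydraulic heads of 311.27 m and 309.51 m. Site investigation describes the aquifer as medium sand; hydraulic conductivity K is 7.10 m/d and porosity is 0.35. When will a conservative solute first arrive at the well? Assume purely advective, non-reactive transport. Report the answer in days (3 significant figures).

Hydraulic gradient i = (311.27 − 309.51) / 288 = 1.76 / 288 = 0.006111
Specific discharge q = 7.10 × 0.006111 = 0.04339 m/d
Average linear velocity = 0.04339 / 0.35 = 0.1240 m/d
t = L / v = 301 / 0.1240 = 2428 d

2430 days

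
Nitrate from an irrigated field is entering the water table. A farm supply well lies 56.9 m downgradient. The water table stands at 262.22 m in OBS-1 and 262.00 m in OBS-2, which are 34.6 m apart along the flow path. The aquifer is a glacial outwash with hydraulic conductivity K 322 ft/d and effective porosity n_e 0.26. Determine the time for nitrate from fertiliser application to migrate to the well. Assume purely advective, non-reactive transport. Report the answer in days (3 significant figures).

Hydraulic gradient i = (262.22 − 262.00) / 34.6 = 0.22 / 34.6 = 0.006358
K = 322 ft/d × 0.3048 = 98.15 m/d
Darcy flux q = K·i = 98.15 × 0.006358 = 0.6240 m/d
Seepage velocity v = q / n = 0.6240 / 0.26 = 2.400 m/d
t = L / v = 56.9 / 2.400 = 23.71 d

23.7 days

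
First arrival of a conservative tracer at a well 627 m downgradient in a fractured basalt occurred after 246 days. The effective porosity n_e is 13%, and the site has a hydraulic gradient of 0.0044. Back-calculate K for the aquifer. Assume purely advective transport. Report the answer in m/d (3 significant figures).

75.3 m/d

v = L / t = 627 / 246 = 2.549 m/d
K = v · n / i = 2.549 × 0.13 / 0.0044 = 75.3 m/d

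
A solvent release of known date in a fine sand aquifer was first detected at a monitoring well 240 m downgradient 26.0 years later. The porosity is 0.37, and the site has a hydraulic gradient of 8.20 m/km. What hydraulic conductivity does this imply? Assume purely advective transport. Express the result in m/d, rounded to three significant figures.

1.14 m/d

t = 26.0 years = 9490 d
v = L / t = 240 / 9490 = 0.02529 m/d
K = v · n / i = 0.02529 × 0.37 / 0.0082 = 1.14 m/d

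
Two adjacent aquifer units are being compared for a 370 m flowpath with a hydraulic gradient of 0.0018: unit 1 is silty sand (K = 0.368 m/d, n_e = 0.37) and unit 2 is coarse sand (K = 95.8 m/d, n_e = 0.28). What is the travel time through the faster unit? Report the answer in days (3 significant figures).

Unit 1 (silty sand): v = 0.368×0.0018/0.37 = 0.001790 m/d, t = 370/0.001790 = 206700 d
Unit 2 (coarse sand): v = 95.8×0.0018/0.28 = 0.6159 m/d, t = 370/0.6159 = 600.8 d
Faster unit: t = 601 d

601 days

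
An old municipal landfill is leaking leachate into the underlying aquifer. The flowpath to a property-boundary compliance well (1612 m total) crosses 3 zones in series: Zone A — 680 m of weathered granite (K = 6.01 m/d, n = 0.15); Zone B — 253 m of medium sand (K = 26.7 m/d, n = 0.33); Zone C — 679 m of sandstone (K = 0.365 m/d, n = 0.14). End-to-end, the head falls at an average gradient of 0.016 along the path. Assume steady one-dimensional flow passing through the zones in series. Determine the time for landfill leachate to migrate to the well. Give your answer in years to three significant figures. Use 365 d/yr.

59.1 years

For zones in series the flux q is common to all zones; the equivalent conductivity is the harmonic (thickness-weighted) mean, K_eq = L_total / Σ(L_j/K_j).
Σ(L/K) = 680/6.01 + 253/26.7 + 679/0.365 = 113.1 + 9.476 + 1860 = 1983 d
K_eq = L_total / Σ(L/K) = 1612 / 1983 = 0.8130 m/d
q = K_eq · i = 0.8130 × 0.016 = 0.01301 m/d (same in every zone)
Zone A: v = q/n = 0.01301/0.15 = 0.08671 m/d → t_A = 680/0.08671 = 7842 d
Zone B: v = q/n = 0.01301/0.33 = 0.03942 m/d → t_B = 253/0.03942 = 6419 d
Zone C: v = q/n = 0.01301/0.14 = 0.09291 m/d → t_C = 679/0.09291 = 7308 d
Total t = 7842 + 6419 + 7308 = 21570 d
   = 21570 / 365 = 59.1 yr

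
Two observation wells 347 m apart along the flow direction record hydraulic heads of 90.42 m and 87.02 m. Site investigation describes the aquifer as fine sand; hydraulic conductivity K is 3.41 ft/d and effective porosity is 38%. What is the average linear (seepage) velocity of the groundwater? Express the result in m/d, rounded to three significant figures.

0.0268 m/d

Hydraulic gradient i = (90.42 − 87.02) / 347 = 3.40 / 347 = 0.009798
K = 3.41 ft/d × 0.3048 = 1.039 m/d
Darcy flux q = K·i = 1.039 × 0.009798 = 0.01018 m/d
Average linear velocity = 0.01018 / 0.38 = 0.02680 m/d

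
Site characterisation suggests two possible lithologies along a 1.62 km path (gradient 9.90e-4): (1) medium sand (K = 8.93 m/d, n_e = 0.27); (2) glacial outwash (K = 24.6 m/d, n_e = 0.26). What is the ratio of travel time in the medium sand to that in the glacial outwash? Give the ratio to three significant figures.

2.86

Unit 1 (medium sand): v = 8.93×9.9e-4/0.27 = 0.03274 m/d, t = 1620/0.03274 = 49480 d
Unit 2 (glacial outwash): v = 24.6×9.9e-4/0.26 = 0.09367 m/d, t = 1620/0.09367 = 17290 d
t(medium sand) / t(glacial outwash) = 49480/17290 = 2.86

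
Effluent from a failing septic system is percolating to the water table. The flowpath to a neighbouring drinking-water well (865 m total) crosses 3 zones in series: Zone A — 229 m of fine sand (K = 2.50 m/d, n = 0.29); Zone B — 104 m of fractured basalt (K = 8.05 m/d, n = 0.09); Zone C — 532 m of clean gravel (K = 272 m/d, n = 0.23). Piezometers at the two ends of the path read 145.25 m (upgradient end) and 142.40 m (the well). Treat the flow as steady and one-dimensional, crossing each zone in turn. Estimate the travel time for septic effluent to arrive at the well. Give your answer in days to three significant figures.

7400 days

Total head drop ΔH = 145.25 − 142.40 = 2.85 m
Continuity: the same q passes through each zone, so ΔH = q·Σ(L_j/K_j) — the zones act as resistances in series.
Σ(L/K) = 229/2.50 + 104/8.05 + 532/272 = 91.60 + 12.92 + 1.956 = 106.5 d
q = ΔH / Σ(L/K) = 2.85 / 106.5 = 0.02677 m/d (same in every zone)
Zone A: v = q/n = 0.02677/0.29 = 0.09230 m/d → t_A = 229/0.09230 = 2481 d
Zone B: v = q/n = 0.02677/0.09 = 0.2974 m/d → t_B = 104/0.2974 = 349.7 d
Zone C: v = q/n = 0.02677/0.23 = 0.1164 m/d → t_C = 532/0.1164 = 4571 d
Total t = 2481 + 349.7 + 4571 = 7402 d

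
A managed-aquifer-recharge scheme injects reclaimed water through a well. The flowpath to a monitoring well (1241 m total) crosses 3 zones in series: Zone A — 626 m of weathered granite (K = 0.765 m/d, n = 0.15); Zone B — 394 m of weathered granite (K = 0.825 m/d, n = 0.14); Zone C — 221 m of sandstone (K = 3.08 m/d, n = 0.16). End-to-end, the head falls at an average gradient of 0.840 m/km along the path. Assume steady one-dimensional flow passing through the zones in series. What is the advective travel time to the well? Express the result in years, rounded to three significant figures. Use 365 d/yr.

663 years

For zones in series the flux q is common to all zones; the equivalent conductivity is the harmonic (thickness-weighted) mean, K_eq = L_total / Σ(L_j/K_j).
Σ(L/K) = 626/0.765 + 394/0.825 + 221/3.08 = 818.3 + 477.6 + 71.75 = 1368 d
K_eq = L_total / Σ(L/K) = 1241 / 1368 = 0.9074 m/d
q = K_eq · i = 0.9074 × 8.4e-4 = 7.622e-4 m/d (same in every zone)
Zone A: v = q/n = 7.622e-4/0.15 = 0.005081 m/d → t_A = 626/0.005081 = 123200 d
Zone B: v = q/n = 7.622e-4/0.14 = 0.005444 m/d → t_B = 394/0.005444 = 72370 d
Zone C: v = q/n = 7.622e-4/0.16 = 0.004764 m/d → t_C = 221/0.004764 = 46390 d
Total t = 123200 + 72370 + 46390 = 241900 d
   = 241900 / 365 = 663 yr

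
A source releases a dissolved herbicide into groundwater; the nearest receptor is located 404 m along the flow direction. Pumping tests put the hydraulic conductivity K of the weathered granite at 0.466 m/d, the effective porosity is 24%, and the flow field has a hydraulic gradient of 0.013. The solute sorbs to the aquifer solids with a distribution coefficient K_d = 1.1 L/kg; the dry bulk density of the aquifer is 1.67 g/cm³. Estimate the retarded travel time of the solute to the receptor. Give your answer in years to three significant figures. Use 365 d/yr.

Specific discharge q = 0.466 × 0.013 = 0.006058 m/d
v = Ki/n = 0.466·0.013/0.24 = 0.02524 m/d
Retardation R = 1 + ρ_b·K_d/n = 1 + 1.67×1.1/0.24 = 8.654
Contaminant velocity v_c = v/R = 0.02524/8.654 = 0.002917 m/d
t = L/v_c = 404/0.002917 = 138500 d
   = 138500/365 = 379 yr

379 years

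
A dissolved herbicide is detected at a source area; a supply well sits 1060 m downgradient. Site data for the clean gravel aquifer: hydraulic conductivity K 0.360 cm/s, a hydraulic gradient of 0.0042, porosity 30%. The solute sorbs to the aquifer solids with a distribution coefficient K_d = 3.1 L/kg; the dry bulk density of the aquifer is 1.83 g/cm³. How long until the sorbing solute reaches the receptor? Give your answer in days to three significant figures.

4850 days

K = 0.360 cm/s × 864 = 311.0 m/d
Specific discharge q = 311.0 × 0.0042 = 1.306 m/d
v = Ki/n = 311.0·0.0042/0.30 = 4.355 m/d
Retardation R = 1 + ρ_b·K_d/n = 1 + 1.83×3.1/0.30 = 19.91
Contaminant velocity v_c = v/R = 4.355/19.91 = 0.2187 m/d
t = L/v_c = 1060/0.2187 = 4847 d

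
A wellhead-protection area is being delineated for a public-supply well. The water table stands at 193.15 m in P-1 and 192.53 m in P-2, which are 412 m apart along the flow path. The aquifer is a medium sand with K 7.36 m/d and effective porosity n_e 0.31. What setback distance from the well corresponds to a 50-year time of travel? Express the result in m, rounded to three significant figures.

652 m

Hydraulic gradient i = (193.15 − 192.53) / 412 = 0.62 / 412 = 0.001505
Darcy flux q = K·i = 7.36 × 0.001505 = 0.01108 m/d
v = Ki/n = 7.36·0.001505/0.31 = 0.03573 m/d
T = 50 yr × 365 = 18250 d
L = v × T = 0.03573 × 18250 = 652.0 m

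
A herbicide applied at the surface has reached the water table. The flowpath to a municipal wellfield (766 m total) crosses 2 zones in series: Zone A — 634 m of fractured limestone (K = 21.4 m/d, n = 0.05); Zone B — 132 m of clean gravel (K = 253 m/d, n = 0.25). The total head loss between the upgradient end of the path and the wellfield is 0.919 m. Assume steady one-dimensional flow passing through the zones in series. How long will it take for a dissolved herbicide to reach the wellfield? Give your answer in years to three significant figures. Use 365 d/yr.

Steady 1-D flow in series ⇒ the Darcy flux q is identical in every zone and the zone head losses add (resistances L/K in series).
Σ(L/K) = 634/21.4 + 132/253 = 29.63 + 0.5217 = 30.15 d
q = ΔH / Σ(L/K) = 0.919 / 30.15 = 0.03048 m/d (same in every zone)
Zone A: v = q/n = 0.03048/0.05 = 0.6097 m/d → t_A = 634/0.6097 = 1040 d
Zone B: v = q/n = 0.03048/0.25 = 0.1219 m/d → t_B = 132/0.1219 = 1083 d
Total t = 1040 + 1083 = 2122 d
   = 2122 / 365 = 5.82 yr

5.82 years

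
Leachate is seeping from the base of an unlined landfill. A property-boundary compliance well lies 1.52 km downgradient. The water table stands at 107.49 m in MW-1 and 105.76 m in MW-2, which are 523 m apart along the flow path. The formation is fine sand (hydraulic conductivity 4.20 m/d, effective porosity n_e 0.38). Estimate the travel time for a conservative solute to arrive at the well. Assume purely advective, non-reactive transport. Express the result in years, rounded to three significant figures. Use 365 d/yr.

114 years

Hydraulic gradient i = (107.49 − 105.76) / 523 = 1.73 / 523 = 0.003308
Darcy flux q = K·i = 4.20 × 0.003308 = 0.01389 m/d
Average linear velocity = 0.01389 / 0.38 = 0.03656 m/d
L = 1.52 km = 1520 m
t = L / v = 1520 / 0.03656 = 41580 d
   = 41580 / 365 = 114 yr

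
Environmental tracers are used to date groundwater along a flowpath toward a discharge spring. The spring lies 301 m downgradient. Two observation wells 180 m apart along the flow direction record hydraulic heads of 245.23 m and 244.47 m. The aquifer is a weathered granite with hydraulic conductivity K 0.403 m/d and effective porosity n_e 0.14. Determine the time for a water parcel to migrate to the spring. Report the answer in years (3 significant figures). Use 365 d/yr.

Hydraulic gradient i = (245.23 − 244.47) / 180 = 0.76 / 180 = 0.004222
Darcy flux q = K·i = 0.403 × 0.004222 = 0.001702 m/d
Average linear velocity = 0.001702 / 0.14 = 0.01215 m/d
t = L / v = 301 / 0.01215 = 24770 d
   = 24770 / 365 = 67.9 yr

67.9 years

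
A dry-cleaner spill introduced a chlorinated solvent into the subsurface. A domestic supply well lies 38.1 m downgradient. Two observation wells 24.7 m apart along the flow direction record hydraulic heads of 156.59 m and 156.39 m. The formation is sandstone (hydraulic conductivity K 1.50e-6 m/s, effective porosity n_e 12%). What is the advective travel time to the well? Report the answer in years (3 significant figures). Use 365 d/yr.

Hydraulic gradient i = (156.59 − 156.39) / 24.7 = 0.20 / 24.7 = 0.008097
K = 1.50e-6 m/s × 86400 s/d = 0.1296 m/d
Specific discharge q = 0.1296 × 0.008097 = 0.001049 m/d
Average linear velocity = 0.001049 / 0.12 = 0.008745 m/d
t = L / v = 38.1 / 0.008745 = 4357 d
   = 4357 / 365 = 11.9 yr

11.9 years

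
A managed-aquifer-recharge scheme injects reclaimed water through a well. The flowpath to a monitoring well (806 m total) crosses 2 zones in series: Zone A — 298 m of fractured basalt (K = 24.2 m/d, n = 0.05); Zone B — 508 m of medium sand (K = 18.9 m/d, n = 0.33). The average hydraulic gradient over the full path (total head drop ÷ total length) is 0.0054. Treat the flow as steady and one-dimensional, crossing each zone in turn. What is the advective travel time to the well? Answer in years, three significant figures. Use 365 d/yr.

4.50 years

For zones in series the flux q is common to all zones; the equivalent conductivity is the harmonic (thickness-weighted) mean, K_eq = L_total / Σ(L_j/K_j).
Σ(L/K) = 298/24.2 + 508/18.9 = 12.31 + 26.88 = 39.19 d
K_eq = L_total / Σ(L/K) = 806 / 39.19 = 20.57 m/d
q = K_eq · i = 20.57 × 0.0054 = 0.1111 m/d (same in every zone)
Zone A: v = q/n = 0.1111/0.05 = 2.221 m/d → t_A = 298/2.221 = 134.2 d
Zone B: v = q/n = 0.1111/0.33 = 0.3365 m/d → t_B = 508/0.3365 = 1510 d
Total t = 134.2 + 1510 = 1644 d
   = 1644 / 365 = 4.50 yr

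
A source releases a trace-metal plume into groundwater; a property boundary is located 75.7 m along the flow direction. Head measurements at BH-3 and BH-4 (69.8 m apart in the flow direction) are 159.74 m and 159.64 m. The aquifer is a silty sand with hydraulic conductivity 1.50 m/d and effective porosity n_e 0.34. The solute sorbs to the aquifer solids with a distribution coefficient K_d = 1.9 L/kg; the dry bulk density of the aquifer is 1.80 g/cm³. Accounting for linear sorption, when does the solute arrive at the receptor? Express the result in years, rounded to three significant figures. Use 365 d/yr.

Hydraulic gradient i = (159.74 − 159.64) / 69.8 = 0.10 / 69.8 = 0.001433
q = Ki = 1.50 × 0.001433 = 0.002149 m/d
Seepage velocity v = q / n = 0.002149 / 0.34 = 0.006321 m/d
Retardation R = 1 + ρ_b·K_d/n = 1 + 1.80×1.9/0.34 = 11.06
Contaminant velocity v_c = v/R = 0.006321/11.06 = 5.715e-4 m/d
t = L/v_c = 75.7/5.715e-4 = 132400 d
   = 132400/365 = 363 yr

363 years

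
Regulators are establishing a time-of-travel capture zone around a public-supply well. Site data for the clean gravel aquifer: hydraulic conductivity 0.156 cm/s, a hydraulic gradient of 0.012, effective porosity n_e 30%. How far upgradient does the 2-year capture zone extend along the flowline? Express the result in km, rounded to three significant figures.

K = 0.156 cm/s × 864 = 134.8 m/d
Specific discharge q = 134.8 × 0.012 = 1.617 m/d
Seepage velocity v = q / n = 1.617 / 0.30 = 5.391 m/d
T = 2 yr × 365 = 730 d
L = v × T = 5.391 × 730 = 3936 m
   = 3.94 km

3.94 km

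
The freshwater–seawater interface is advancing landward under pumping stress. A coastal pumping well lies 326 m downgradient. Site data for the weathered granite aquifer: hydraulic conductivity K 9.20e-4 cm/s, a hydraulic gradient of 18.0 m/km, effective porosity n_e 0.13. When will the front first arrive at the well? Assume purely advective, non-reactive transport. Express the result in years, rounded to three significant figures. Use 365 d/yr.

K = 9.20e-4 cm/s × 864 = 0.7949 m/d
Darcy flux q = K·i = 0.7949 × 0.018 = 0.01431 m/d
Average linear velocity = 0.01431 / 0.13 = 0.1101 m/d
t = L / v = 326 / 0.1101 = 2962 d
   = 2962 / 365 = 8.12 yr

8.12 years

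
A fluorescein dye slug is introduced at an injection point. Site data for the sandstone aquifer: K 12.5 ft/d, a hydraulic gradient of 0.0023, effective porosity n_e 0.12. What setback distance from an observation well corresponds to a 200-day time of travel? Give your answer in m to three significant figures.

14.6 m

K = 12.5 ft/d × 0.3048 = 3.810 m/d
q = Ki = 3.810 × 0.0023 = 0.008763 m/d
Average linear velocity = 0.008763 / 0.12 = 0.07303 m/d
L = v × T = 0.07303 × 200 = 14.61 m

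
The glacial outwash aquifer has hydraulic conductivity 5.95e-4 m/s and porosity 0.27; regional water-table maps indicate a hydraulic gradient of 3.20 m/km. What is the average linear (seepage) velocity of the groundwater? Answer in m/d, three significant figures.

K = 5.95e-4 m/s × 86400 s/d = 51.41 m/d
Specific discharge q = 51.41 × 0.0032 = 0.1645 m/d
v = Ki/n = 51.41·0.0032/0.27 = 0.6093 m/d

0.609 m/d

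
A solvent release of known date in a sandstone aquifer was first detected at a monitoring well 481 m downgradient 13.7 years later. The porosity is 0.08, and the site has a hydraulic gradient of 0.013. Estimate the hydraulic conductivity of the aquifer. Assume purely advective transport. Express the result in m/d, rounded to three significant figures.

t = 13.7 years = 5001 d
v = L / t = 481 / 5001 = 0.09619 m/d
K = v · n / i = 0.09619 × 0.08 / 0.013 = 0.592 m/d

0.592 m/d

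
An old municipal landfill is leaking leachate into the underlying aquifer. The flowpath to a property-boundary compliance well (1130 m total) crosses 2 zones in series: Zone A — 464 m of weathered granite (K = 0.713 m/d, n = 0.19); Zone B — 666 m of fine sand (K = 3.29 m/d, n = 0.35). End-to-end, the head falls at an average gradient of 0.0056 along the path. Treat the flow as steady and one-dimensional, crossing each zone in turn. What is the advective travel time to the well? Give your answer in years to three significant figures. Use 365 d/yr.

119 years

For zones in series the flux q is common to all zones; the equivalent conductivity is the harmonic (thickness-weighted) mean, K_eq = L_total / Σ(L_j/K_j).
Σ(L/K) = 464/0.713 + 666/3.29 = 650.8 + 202.4 = 853.2 d
K_eq = L_total / Σ(L/K) = 1130 / 853.2 = 1.324 m/d
q = K_eq · i = 1.324 × 0.0056 = 0.007417 m/d (same in every zone)
Zone A: v = q/n = 0.007417/0.19 = 0.03904 m/d → t_A = 464/0.03904 = 11890 d
Zone B: v = q/n = 0.007417/0.35 = 0.02119 m/d → t_B = 666/0.02119 = 31430 d
Total t = 11890 + 31430 = 43320 d
   = 43320 / 365 = 119 yr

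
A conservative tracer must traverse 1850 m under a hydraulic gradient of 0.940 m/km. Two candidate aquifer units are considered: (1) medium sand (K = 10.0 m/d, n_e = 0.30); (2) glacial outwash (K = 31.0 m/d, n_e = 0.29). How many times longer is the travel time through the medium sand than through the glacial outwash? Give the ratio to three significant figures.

3.21

Unit 1 (medium sand): v = 10.0×9.4e-4/0.30 = 0.03133 m/d, t = 1850/0.03133 = 59040 d
Unit 2 (glacial outwash): v = 31.0×9.4e-4/0.29 = 0.1005 m/d, t = 1850/0.1005 = 18410 d
t(medium sand) / t(glacial outwash) = 59040/18410 = 3.21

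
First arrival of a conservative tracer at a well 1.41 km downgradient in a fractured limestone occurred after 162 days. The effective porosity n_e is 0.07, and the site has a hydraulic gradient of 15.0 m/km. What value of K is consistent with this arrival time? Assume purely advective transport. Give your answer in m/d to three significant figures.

L = 1.41 km = 1410 m
v = L / t = 1410 / 162 = 8.704 m/d
K = v · n / i = 8.704 × 0.07 / 0.015 = 40.6 m/d

40.6 m/d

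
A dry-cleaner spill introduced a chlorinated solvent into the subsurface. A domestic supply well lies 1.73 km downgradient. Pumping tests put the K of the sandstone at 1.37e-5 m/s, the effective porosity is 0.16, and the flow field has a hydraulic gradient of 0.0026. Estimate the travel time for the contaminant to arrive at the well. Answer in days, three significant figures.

K = 1.37e-5 m/s × 86400 s/d = 1.184 m/d
q = Ki = 1.184 × 0.0026 = 0.003078 m/d
v_s = q/n_e = 0.003078/0.16 = 0.01923 m/d
L = 1.73 km = 1730 m
t = L / v = 1730 / 0.01923 = 89940 d

89900 days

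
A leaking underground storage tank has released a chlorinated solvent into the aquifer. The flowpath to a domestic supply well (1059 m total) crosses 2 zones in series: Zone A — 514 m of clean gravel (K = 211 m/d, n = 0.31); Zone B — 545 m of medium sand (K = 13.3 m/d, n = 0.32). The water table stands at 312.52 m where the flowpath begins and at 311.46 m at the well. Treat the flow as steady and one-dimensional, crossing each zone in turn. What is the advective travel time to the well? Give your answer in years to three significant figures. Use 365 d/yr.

37.4 years

Total head drop ΔH = 312.52 − 311.46 = 1.06 m
Continuity: the same q passes through each zone, so ΔH = q·Σ(L_j/K_j) — the zones act as resistances in series.
Σ(L/K) = 514/211 + 545/13.3 = 2.436 + 40.98 = 43.41 d
q = ΔH / Σ(L/K) = 1.06 / 43.41 = 0.02442 m/d (same in every zone)
Zone A: v = q/n = 0.02442/0.31 = 0.07876 m/d → t_A = 514/0.07876 = 6526 d
Zone B: v = q/n = 0.02442/0.32 = 0.07630 m/d → t_B = 545/0.07630 = 7143 d
Total t = 6526 + 7143 = 13670 d
   = 13670 / 365 = 37.4 yr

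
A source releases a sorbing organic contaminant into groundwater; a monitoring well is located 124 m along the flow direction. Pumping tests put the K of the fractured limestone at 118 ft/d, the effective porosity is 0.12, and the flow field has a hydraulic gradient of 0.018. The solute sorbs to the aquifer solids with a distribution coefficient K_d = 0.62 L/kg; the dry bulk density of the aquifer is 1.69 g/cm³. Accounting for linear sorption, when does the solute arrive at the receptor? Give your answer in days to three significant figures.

224 days

K = 118 ft/d × 0.3048 = 35.97 m/d
q = Ki = 35.97 × 0.018 = 0.6474 m/d
v = Ki/n = 35.97·0.018/0.12 = 5.395 m/d
Retardation R = 1 + ρ_b·K_d/n = 1 + 1.69×0.62/0.12 = 9.732
Contaminant velocity v_c = v/R = 5.395/9.732 = 0.5544 m/d
t = L/v_c = 124/0.5544 = 223.7 d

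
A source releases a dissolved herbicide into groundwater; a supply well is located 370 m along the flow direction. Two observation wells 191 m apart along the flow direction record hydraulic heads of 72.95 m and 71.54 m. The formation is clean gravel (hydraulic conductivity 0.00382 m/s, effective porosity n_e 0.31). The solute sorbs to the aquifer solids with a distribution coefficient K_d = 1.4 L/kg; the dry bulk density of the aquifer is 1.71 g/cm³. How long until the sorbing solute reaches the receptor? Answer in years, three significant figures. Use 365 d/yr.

1.13 years

Hydraulic gradient i = (72.95 − 71.54) / 191 = 1.41 / 191 = 0.007382
K = 0.00382 m/s × 86400 s/d = 330.0 m/d
q = Ki = 330.0 × 0.007382 = 2.436 m/d
v = Ki/n = 330.0·0.007382/0.31 = 7.860 m/d
Retardation R = 1 + ρ_b·K_d/n = 1 + 1.71×1.4/0.31 = 8.723
Contaminant velocity v_c = v/R = 7.860/8.723 = 0.9011 m/d
t = L/v_c = 370/0.9011 = 410.6 d
   = 410.6/365 = 1.13 yr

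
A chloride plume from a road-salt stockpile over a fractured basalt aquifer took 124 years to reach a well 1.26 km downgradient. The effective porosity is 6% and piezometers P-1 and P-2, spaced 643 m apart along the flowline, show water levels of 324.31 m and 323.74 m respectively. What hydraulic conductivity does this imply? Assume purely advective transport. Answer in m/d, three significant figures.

Hydraulic gradient i = (324.31 − 323.74) / 643 = 0.57 / 643 = 8.865e-4
t = 124 years = 45260 d
L = 1.26 km = 1260 m
v = L / t = 1260 / 45260 = 0.02784 m/d
K = v · n / i = 0.02784 × 0.06 / 8.865e-4 = 1.88 m/d

1.88 m/d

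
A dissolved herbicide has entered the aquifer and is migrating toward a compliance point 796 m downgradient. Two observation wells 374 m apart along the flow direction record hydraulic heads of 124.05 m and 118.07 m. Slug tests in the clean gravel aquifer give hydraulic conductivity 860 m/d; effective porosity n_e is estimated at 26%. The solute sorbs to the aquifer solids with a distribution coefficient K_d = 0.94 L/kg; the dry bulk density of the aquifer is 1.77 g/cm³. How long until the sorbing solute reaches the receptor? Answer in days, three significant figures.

Hydraulic gradient i = (124.05 − 118.07) / 374 = 5.98 / 374 = 0.01599
Darcy flux q = K·i = 860 × 0.01599 = 13.75 m/d
v_s = q/n_e = 13.75/0.26 = 52.89 m/d
Retardation R = 1 + ρ_b·K_d/n = 1 + 1.77×0.94/0.26 = 7.399
Contaminant velocity v_c = v/R = 52.89/7.399 = 7.148 m/d
t = L/v_c = 796/7.148 = 111.4 d

111 days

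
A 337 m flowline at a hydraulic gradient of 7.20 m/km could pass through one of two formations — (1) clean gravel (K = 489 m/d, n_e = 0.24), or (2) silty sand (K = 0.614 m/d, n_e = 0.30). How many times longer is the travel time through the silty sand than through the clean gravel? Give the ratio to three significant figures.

996

Unit 1 (clean gravel): v = 489×0.0072/0.24 = 14.67 m/d, t = 337/14.67 = 22.97 d
Unit 2 (silty sand): v = 0.614×0.0072/0.30 = 0.01474 m/d, t = 337/0.01474 = 22870 d
t(silty sand) / t(clean gravel) = 22870/22.97 = 996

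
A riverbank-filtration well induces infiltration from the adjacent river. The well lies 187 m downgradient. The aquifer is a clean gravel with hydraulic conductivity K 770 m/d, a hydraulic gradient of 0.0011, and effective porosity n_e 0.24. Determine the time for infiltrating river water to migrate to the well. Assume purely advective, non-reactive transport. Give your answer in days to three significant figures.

Specific discharge q = 770 × 0.0011 = 0.8470 m/d
v = Ki/n = 770·0.0011/0.24 = 3.529 m/d
t = L / v = 187 / 3.529 = 52.99 d

53.0 days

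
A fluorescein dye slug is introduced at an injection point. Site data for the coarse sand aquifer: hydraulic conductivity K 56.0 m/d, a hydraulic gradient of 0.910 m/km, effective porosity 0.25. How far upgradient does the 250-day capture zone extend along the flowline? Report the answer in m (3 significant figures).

51.0 m

Specific discharge q = 56.0 × 9.1e-4 = 0.05096 m/d
Seepage velocity v = q / n = 0.05096 / 0.25 = 0.2038 m/d
L = v × T = 0.2038 × 250 = 50.96 m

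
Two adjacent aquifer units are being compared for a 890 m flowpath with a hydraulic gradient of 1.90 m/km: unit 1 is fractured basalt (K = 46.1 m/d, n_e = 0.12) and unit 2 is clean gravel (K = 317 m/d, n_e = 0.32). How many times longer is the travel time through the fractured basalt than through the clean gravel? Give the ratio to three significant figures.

Unit 1 (fractured basalt): v = 46.1×0.0019/0.12 = 0.7299 m/d, t = 890/0.7299 = 1219 d
Unit 2 (clean gravel): v = 317×0.0019/0.32 = 1.882 m/d, t = 890/1.882 = 472.9 d
t(fractured basalt) / t(clean gravel) = 1219/472.9 = 2.58

2.58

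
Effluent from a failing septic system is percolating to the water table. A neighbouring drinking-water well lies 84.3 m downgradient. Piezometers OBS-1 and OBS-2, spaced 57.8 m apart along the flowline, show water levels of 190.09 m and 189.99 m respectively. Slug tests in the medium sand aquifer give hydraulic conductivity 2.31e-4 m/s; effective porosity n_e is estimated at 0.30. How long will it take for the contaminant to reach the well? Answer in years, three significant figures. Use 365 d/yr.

2.01 years

Hydraulic gradient i = (190.09 − 189.99) / 57.8 = 0.10 / 57.8 = 0.001730
K = 2.31e-4 m/s × 86400 s/d = 19.96 m/d
q = Ki = 19.96 × 0.001730 = 0.03453 m/d
v_s = q/n_e = 0.03453/0.30 = 0.1151 m/d
t = L / v = 84.3 / 0.1151 = 732.4 d
   = 732.4 / 365 = 2.01 yr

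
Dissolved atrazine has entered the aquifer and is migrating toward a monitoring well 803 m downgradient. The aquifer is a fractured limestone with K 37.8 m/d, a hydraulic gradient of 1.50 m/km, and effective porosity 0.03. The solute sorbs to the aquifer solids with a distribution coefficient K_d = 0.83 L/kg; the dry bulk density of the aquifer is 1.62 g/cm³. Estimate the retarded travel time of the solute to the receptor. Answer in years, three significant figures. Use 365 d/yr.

53.3 years

Darcy flux q = K·i = 37.8 × 0.0015 = 0.05670 m/d
v = Ki/n = 37.8·0.0015/0.03 = 1.890 m/d
Retardation R = 1 + ρ_b·K_d/n = 1 + 1.62×0.83/0.03 = 45.82
Contaminant velocity v_c = v/R = 1.890/45.82 = 0.04125 m/d
t = L/v_c = 803/0.04125 = 19470 d
   = 19470/365 = 53.3 yr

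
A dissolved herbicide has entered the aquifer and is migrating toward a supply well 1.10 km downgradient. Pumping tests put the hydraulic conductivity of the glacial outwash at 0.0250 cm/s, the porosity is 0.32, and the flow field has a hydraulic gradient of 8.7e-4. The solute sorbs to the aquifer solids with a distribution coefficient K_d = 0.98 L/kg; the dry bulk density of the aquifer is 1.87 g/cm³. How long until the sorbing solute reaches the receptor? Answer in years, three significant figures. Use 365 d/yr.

345 years

K = 0.0250 cm/s × 864 = 21.60 m/d
q = Ki = 21.60 × 8.7e-4 = 0.01879 m/d
v_s = q/n_e = 0.01879/0.32 = 0.05873 m/d
Retardation R = 1 + ρ_b·K_d/n = 1 + 1.87×0.98/0.32 = 6.727
Contaminant velocity v_c = v/R = 0.05873/6.727 = 0.008730 m/d
L = 1.10 km = 1100 m
t = L/v_c = 1100/0.008730 = 126000 d
   = 126000/365 = 345 yr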